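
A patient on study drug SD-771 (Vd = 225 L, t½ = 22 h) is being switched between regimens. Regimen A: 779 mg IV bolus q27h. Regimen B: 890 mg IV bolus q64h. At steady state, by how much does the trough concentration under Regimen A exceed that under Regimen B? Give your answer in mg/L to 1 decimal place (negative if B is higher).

Regimen A: f = (1/2)^(27/22) ≈ 0.4271; Cmin,ss = (779/225)·f/(1−f) ≈ 2.581 mg/L.
Regimen B: f = (1/2)^(64/22) ≈ 0.1331; Cmin,ss = (890/225)·f/(1−f) ≈ 0.607 mg/L.
Difference ≈ 2.581 − 0.607 ≈ 1.974 mg/L.

2.0 mg/L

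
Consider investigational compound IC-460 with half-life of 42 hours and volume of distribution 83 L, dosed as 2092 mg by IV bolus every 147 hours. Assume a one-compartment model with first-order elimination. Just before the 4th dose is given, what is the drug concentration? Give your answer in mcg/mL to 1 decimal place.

2.4 mcg/mL

f = (1/2)^(τ/t½) = (1/2)^(147/42) ≈ 0.0884.
C₀ = D/Vd = 2092/83 ≈ 25.205 mcg/mL.
Before the 4th dose, 3 doses have been given. Superposition: Cmin = C₀·(f + f² + … + f^3).
≈ 25.205 × (0.0884 + 0.0078 + 0.0007) ≈ 25.205 × 0.0969 ≈ 2.442 mcg/mL.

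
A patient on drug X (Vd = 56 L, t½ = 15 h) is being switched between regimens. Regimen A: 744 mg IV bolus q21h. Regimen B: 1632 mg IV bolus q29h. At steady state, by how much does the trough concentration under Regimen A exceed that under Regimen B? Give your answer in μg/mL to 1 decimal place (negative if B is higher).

-2.2 μg/mL

Regimen A: f = (1/2)^(21/15) ≈ 0.3789; Cmin,ss = (744/56)·f/(1−f) ≈ 8.105 μg/mL.
Regimen B: f = (1/2)^(29/15) ≈ 0.2618; Cmin,ss = (1632/56)·f/(1−f) ≈ 10.335 μg/mL.
Difference ≈ 8.105 − 10.335 ≈ -2.230 μg/mL.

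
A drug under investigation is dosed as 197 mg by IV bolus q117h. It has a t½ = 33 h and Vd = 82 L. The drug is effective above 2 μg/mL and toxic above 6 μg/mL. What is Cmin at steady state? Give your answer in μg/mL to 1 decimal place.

0.2 μg/mL

τ/t½ = 117/33 ≈ 3.5455, so fraction remaining f = (1/2)^(117/33) ≈ 0.0856.
At steady state, accumulation factor R = 1/(1 − e^(−kτ)) ≈ 1.0936.
Single-dose peak C₀ = D/Vd = 197/82 ≈ 2.402 μg/mL.
Cmax,ss = C₀/(1 − f) ≈ 2.402/0.9144 ≈ 2.627 μg/mL.
One interval later, Cmin,ss = Cmax,ss·e^(−kτ) ≈ 2.627 × 0.0856 ≈ 0.225 μg/mL.
Trough 0.2 μg/mL vs MEC 2 μg/mL: subtherapeutic.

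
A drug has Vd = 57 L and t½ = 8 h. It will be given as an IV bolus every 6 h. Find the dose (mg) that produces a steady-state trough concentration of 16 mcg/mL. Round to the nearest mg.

τ/t½ = 6/8 ≈ 0.75, so f = (1/2)^(6/8) ≈ 0.594604.
Cmin,ss = (D/Vd)·f/(1−f), so D = Cmin,ss·Vd·(1−f)/f.
D = 16 × 57 × (1−f)/f ≈ 16 × 57 × 0.68179 ≈ 621.79 mg.

622 mg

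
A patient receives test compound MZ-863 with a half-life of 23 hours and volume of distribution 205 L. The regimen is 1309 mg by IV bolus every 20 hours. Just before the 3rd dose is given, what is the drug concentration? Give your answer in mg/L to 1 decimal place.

f = (1/2)^(τ/t½) = (1/2)^(20/23) ≈ 0.5473.
C₀ = D/Vd = 1309/205 ≈ 6.385 mg/L.
Before the 3rd dose, 2 doses have been given. Superposition: Cmin = C₀·(f + f²).
≈ 6.385 × (0.5473 + 0.2995) ≈ 6.385 × 0.8468 ≈ 5.407 mg/L.

5.4 mg/L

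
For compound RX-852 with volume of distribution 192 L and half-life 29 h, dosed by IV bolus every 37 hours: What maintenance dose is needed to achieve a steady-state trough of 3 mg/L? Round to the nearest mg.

τ/t½ = 37/29 ≈ 1.2759, so f = (1/2)^(37/29) ≈ 0.412978.
Cmin,ss = (D/Vd)·f/(1−f), so D = Cmin,ss·Vd·(1−f)/f.
D = 3 × 192 × (1−f)/f ≈ 3 × 192 × 1.42144 ≈ 818.75 mg.

819 mg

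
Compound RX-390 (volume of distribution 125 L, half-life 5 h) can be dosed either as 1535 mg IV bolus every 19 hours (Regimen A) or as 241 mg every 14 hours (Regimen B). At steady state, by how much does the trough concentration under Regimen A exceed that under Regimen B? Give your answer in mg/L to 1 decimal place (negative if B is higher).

Regimen A: f = (1/2)^(19/5) ≈ 0.0718; Cmin,ss = (1535/125)·f/(1−f) ≈ 0.950 mg/L.
Regimen B: f = (1/2)^(14/5) ≈ 0.1436; Cmin,ss = (241/125)·f/(1−f) ≈ 0.323 mg/L.
Difference ≈ 0.950 − 0.323 ≈ 0.627 mg/L.

0.6 mg/L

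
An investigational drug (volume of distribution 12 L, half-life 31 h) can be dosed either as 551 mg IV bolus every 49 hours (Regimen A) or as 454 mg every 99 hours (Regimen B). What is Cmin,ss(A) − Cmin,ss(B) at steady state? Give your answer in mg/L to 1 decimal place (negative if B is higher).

18.4 mg/L

Regimen A: f = (1/2)^(49/31) ≈ 0.3343; Cmin,ss = (551/12)·f/(1−f) ≈ 23.058 mg/L.
Regimen B: f = (1/2)^(99/31) ≈ 0.1093; Cmin,ss = (454/12)·f/(1−f) ≈ 4.643 mg/L.
Difference ≈ 23.058 − 4.643 ≈ 18.415 mg/L.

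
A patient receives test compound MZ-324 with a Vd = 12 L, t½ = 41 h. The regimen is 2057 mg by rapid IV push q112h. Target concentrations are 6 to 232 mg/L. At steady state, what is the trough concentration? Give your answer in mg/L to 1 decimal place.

Over one 112-h interval, 112/41 ≈ 2.7317 half-lives elapse, leaving f ≈ 0.1505 of each dose.
Single-dose peak C₀ = D/Vd = 2057/12 ≈ 171.417 mg/L.
Steady-state trough Cmin,ss = C₀·f/(1−f) ≈ 171.417 × 0.1505/0.8495 ≈ 30.369 mg/L.
Trough 30.4 mg/L vs MEC 6 mg/L: adequate.

30.4 mg/L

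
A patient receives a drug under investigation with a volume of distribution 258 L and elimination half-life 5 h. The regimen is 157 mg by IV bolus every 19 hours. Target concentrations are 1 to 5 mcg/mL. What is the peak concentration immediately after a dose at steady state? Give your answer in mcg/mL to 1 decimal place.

0.7 mcg/mL

τ/t½ = 19/5 ≈ 3.8, so fraction remaining f = (1/2)^(19/5) ≈ 0.0718.
At steady state, accumulation factor R = 1/(1 − e^(−kτ)) ≈ 1.0774.
Single-dose peak C₀ = D/Vd = 157/258 ≈ 0.609 mcg/mL.
Steady-state peak Cmax,ss = C₀·R ≈ 0.609 × 1.0774 ≈ 0.656 mcg/mL.
Peak 0.7 mcg/mL vs MTC 5 mcg/mL: below toxic threshold.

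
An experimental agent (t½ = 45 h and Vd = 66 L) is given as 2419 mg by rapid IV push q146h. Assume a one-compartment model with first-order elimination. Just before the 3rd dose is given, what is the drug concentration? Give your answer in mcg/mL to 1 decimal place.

f = (1/2)^(τ/t½) = (1/2)^(146/45) ≈ 0.1055.
C₀ = D/Vd = 2419/66 ≈ 36.652 mcg/mL.
Before the 3rd dose, 2 doses have been given. Superposition: Cmin = C₀·(f + f²).
≈ 36.652 × (0.1055 + 0.0111) ≈ 36.652 × 0.1166 ≈ 4.274 mcg/mL.

4.3 mcg/mL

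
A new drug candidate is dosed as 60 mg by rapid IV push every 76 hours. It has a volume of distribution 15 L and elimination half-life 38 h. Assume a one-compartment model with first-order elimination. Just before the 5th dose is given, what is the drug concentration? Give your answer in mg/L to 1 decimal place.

f = (1/2)^(τ/t½) = (1/2)^(76/38) ≈ 0.2500.
C₀ = D/Vd = 60/15 ≈ 4.000 mg/L.
Before the 5th dose, 4 doses have been given. Superposition: Cmin = C₀·(f + f² + … + f^4).
≈ 4.000 × (0.2500 + 0.0625 + 0.0156 + 0.0039) ≈ 4.000 × 0.3320 ≈ 1.328 mg/L.

1.3 mg/L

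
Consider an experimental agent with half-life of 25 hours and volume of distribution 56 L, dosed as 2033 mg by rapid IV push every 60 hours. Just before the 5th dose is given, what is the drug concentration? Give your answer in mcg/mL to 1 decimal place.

8.5 mcg/mL

f = (1/2)^(τ/t½) = (1/2)^(60/25) ≈ 0.1895.
C₀ = D/Vd = 2033/56 ≈ 36.304 mcg/mL.
Before the 5th dose, 4 doses have been given. Superposition: Cmin = C₀·(f + f² + … + f^4).
≈ 36.304 × (0.1895 + 0.0359 + 0.0068 + 0.0013) ≈ 36.304 × 0.2335 ≈ 8.477 mcg/mL.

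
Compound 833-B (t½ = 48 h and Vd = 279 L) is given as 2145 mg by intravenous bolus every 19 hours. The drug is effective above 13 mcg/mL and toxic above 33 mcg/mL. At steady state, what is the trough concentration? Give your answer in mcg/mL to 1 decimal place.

24.4 mcg/mL

τ/t½ = 19/48 ≈ 0.39583, so fraction remaining f = (1/2)^(19/48) ≈ 0.7601.
Each bolus raises the concentration by D/Vd = 2145/279 ≈ 7.688 mcg/mL.
Steady-state trough Cmin,ss = C₀·f/(1−f) ≈ 7.688 × 0.7601/0.2399 ≈ 24.359 mcg/mL.
Trough 24.4 mcg/mL vs MEC 13 mcg/mL: adequate.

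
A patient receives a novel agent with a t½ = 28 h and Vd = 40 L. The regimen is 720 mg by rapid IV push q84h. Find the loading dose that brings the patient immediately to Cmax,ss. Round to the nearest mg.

823 mg

f = (1/2)^(84/28) ≈ 0.125000; accumulation ratio R = 1/(1−f) ≈ 1.14286.
Loading dose to hit Cmax,ss on first dose: D_load = D_maint·R ≈ 720 × 1.14286 ≈ 822.86 mg.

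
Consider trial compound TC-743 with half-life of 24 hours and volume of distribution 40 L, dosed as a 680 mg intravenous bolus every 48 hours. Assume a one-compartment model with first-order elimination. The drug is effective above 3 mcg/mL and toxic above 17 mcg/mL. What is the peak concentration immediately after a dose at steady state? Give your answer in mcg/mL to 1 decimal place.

The dosing interval is 2 half-lives, so f = 2^(−2) = 0.25.
At steady state, R = 1/(1 − 0.25) = 4/3.
Single-dose peak C₀ = D/Vd = 680/40 = 17 mcg/mL.
Steady-state peak Cmax,ss = C₀·R = 17 × 4/3 ≈ 22.667 mcg/mL.
Peak 22.7 mcg/mL vs MTC 17 mcg/mL: exceeds toxic threshold.

22.7 mcg/mL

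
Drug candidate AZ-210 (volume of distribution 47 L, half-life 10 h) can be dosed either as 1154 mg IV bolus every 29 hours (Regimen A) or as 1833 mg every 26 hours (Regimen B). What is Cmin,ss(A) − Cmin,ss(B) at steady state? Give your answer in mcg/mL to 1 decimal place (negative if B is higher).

Regimen A: f = (1/2)^(29/10) ≈ 0.1340; Cmin,ss = (1154/47)·f/(1−f) ≈ 3.799 mcg/mL.
Regimen B: f = (1/2)^(26/10) ≈ 0.1649; Cmin,ss = (1833/47)·f/(1−f) ≈ 7.701 mcg/mL.
Difference ≈ 3.799 − 7.701 ≈ -3.902 mcg/mL.

-3.9 mcg/mL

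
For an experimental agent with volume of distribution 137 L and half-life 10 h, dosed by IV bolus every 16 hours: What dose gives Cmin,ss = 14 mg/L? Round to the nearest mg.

3896 mg

τ/t½ = 16/10 ≈ 1.6, so f = (1/2)^(16/10) ≈ 0.329877.
Cmin,ss = (D/Vd)·f/(1−f), so D = Cmin,ss·Vd·(1−f)/f.
D = 14 × 137 × (1−f)/f ≈ 14 × 137 × 2.03143 ≈ 3896.28 mg.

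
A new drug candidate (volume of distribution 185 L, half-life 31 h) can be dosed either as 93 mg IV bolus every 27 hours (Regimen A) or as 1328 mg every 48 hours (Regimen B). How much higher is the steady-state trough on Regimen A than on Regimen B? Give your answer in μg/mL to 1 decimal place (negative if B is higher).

-3.1 μg/mL

Regimen A: f = (1/2)^(27/31) ≈ 0.5468; Cmin,ss = (93/185)·f/(1−f) ≈ 0.607 μg/mL.
Regimen B: f = (1/2)^(48/31) ≈ 0.3419; Cmin,ss = (1328/185)·f/(1−f) ≈ 3.729 μg/mL.
Difference ≈ 0.607 − 3.729 ≈ -3.122 μg/mL.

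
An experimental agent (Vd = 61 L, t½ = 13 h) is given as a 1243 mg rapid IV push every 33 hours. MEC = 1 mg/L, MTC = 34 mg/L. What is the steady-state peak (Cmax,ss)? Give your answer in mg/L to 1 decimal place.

k = ln2/t½ = ln2/13 ≈ 0.053319 h⁻¹; fraction remaining f = e^(−kτ) = e^(−0.053319×33) ≈ 0.1721.
At steady state, accumulation factor R = 1/(1 − e^(−kτ)) ≈ 1.2079.
Each bolus raises the concentration by D/Vd = 1243/61 ≈ 20.377 mg/L.
Cmax,ss = C₀/(1 − f) ≈ 20.377/0.8279 ≈ 24.613 mg/L.
Peak 24.6 mg/L vs MTC 34 mg/L: below toxic threshold.

24.6 mg/L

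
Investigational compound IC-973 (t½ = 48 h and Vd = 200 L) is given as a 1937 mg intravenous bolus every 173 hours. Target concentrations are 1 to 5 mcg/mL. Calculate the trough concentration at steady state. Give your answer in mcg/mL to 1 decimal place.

0.9 mcg/mL

Over one 173-h interval, 173/48 ≈ 3.6042 half-lives elapse, leaving f ≈ 0.0822 of each dose.
Accumulation ratio R = 1/(1 − f) ≈ 1/0.9178 ≈ 1.0896.
Each bolus raises the concentration by D/Vd = 1937/200 ≈ 9.685 mcg/mL.
Cmax,ss = C₀/(1 − f) ≈ 9.685/0.9178 ≈ 10.552 mcg/mL.
Steady-state trough Cmin,ss = Cmax,ss·f ≈ 10.552 × 0.0822 ≈ 0.867 mcg/mL.
Trough 0.9 mcg/mL vs MEC 1 mcg/mL: subtherapeutic.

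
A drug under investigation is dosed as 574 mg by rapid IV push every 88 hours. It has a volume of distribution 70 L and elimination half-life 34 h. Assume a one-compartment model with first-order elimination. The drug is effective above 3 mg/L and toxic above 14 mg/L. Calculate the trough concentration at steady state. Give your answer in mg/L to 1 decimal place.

1.6 mg/L

τ/t½ = 88/34 ≈ 2.5882, so fraction remaining f = (1/2)^(88/34) ≈ 0.1663.
At steady state, accumulation factor R = 1/(1 − e^(−kτ)) ≈ 1.1995.
Single-dose peak C₀ = D/Vd = 574/70 ≈ 8.200 mg/L.
Cmax,ss = C₀/(1 − f) ≈ 8.200/0.8337 ≈ 9.836 mg/L.
Steady-state trough Cmin,ss = Cmax,ss·f ≈ 9.836 × 0.1663 ≈ 1.636 mg/L.
Trough 1.6 mg/L vs MEC 3 mg/L: subtherapeutic.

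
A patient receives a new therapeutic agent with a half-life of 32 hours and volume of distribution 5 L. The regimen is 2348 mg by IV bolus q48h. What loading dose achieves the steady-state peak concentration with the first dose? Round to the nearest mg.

3632 mg

f = (1/2)^(48/32) ≈ 0.353553; accumulation ratio R = 1/(1−f) ≈ 1.54692.
Loading dose to hit Cmax,ss on first dose: D_load = D_maint·R ≈ 2348 × 1.54692 ≈ 3632.17 mg.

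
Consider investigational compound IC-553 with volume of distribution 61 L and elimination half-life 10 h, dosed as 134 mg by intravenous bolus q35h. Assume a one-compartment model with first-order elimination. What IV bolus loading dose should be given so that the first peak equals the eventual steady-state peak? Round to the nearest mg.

f = (1/2)^(35/10) ≈ 0.088388; accumulation ratio R = 1/(1−f) ≈ 1.09696.
Loading dose to hit Cmax,ss on first dose: D_load = D_maint·R ≈ 134 × 1.09696 ≈ 146.99 mg.

147 mg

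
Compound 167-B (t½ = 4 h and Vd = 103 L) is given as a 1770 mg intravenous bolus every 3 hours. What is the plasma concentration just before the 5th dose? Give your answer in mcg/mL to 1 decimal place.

22.1 mcg/mL

f = (1/2)^(τ/t½) = (1/2)^(3/4) ≈ 0.5946.
C₀ = D/Vd = 1770/103 ≈ 17.184 mcg/mL.
Before the 5th dose, 4 doses have been given. Superposition: Cmin = C₀·(f + f² + … + f^4).
≈ 17.184 × (0.5946 + 0.3535 + 0.2102 + 0.1250) ≈ 17.184 × 1.2833 ≈ 22.052 mcg/mL.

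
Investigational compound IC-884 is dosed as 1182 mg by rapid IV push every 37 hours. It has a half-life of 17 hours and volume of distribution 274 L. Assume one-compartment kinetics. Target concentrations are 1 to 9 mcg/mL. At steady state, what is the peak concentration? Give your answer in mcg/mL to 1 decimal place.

5.5 mcg/mL

Over one 37-h interval, 37/17 ≈ 2.1765 half-lives elapse, leaving f ≈ 0.2212 of each dose.
At steady state, accumulation factor R = 1/(1 − e^(−kτ)) ≈ 1.2840.
Single-dose peak C₀ = D/Vd = 1182/274 ≈ 4.314 mcg/mL.
Steady-state peak Cmax,ss = C₀·R ≈ 4.314 × 1.2840 ≈ 5.539 mcg/mL.
Peak 5.5 mcg/mL vs MTC 9 mcg/mL: below toxic threshold.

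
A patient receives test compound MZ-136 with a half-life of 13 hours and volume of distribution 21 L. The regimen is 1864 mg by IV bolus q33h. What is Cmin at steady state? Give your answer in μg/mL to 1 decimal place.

18.5 μg/mL

Over one 33-h interval, 33/13 ≈ 2.5385 half-lives elapse, leaving f ≈ 0.1721 of each dose.
Accumulation ratio R = 1/(1 − f) ≈ 1/0.8279 ≈ 1.2079.
Each bolus raises the concentration by D/Vd = 1864/21 ≈ 88.762 μg/mL.
Cmax,ss = C₀/(1 − f) ≈ 88.762/0.8279 ≈ 107.213 μg/mL.
Steady-state trough Cmin,ss = Cmax,ss·f ≈ 107.213 × 0.1721 ≈ 18.451 μg/mL.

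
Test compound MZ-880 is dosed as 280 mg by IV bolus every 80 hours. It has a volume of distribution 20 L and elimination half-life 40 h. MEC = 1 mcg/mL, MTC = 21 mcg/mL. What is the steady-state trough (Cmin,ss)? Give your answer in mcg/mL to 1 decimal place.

The dosing interval is 2 half-lives, so f = 2^(−2) = 0.25.
At steady state, R = 1/(1 − 0.25) = 4/3.
Single-dose peak C₀ = D/Vd = 280/20 = 14 mcg/mL.
Steady-state peak Cmax,ss = C₀·R = 14 × 4/3 ≈ 18.667 mcg/mL.
Steady-state trough Cmin,ss = Cmax,ss·f ≈ 18.667 × 0.25 ≈ 4.667 mcg/mL.
Trough 4.7 mcg/mL vs MEC 1 mcg/mL: adequate.

4.7 mcg/mL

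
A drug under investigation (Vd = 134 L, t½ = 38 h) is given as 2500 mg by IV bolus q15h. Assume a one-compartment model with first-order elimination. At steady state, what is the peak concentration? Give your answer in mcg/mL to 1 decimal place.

Over one 15-h interval, 15/38 ≈ 0.39474 half-lives elapse, leaving f ≈ 0.7606 of each dose.
At steady state, accumulation factor R = 1/(1 − e^(−kτ)) ≈ 4.1771.
Single-dose peak C₀ = D/Vd = 2500/134 ≈ 18.657 mcg/mL.
Cmax,ss = C₀/(1 − f) ≈ 18.657/0.2394 ≈ 77.932 mcg/mL.

77.9 mcg/mL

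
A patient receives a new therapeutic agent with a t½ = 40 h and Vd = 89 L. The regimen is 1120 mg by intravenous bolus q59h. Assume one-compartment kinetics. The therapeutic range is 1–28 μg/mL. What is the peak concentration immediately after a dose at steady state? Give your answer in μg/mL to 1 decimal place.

τ/t½ = 59/40 ≈ 1.475, so fraction remaining f = (1/2)^(59/40) ≈ 0.3597.
Accumulation ratio R = 1/(1 − f) ≈ 1/0.6403 ≈ 1.5618.
Single-dose peak C₀ = D/Vd = 1120/89 ≈ 12.584 μg/mL.
Steady-state peak Cmax,ss = C₀·R ≈ 12.584 × 1.5618 ≈ 19.654 μg/mL.
Peak 19.7 μg/mL vs MTC 28 μg/mL: below toxic threshold.

19.7 μg/mL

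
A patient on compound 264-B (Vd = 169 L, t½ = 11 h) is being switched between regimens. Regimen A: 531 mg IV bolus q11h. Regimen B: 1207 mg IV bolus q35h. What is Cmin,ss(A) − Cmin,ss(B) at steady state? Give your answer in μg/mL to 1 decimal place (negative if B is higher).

2.3 μg/mL

Regimen A: f = (1/2)^(11/11) ≈ 0.5000; Cmin,ss = (531/169)·f/(1−f) ≈ 3.142 μg/mL.
Regimen B: f = (1/2)^(35/11) ≈ 0.1102; Cmin,ss = (1207/169)·f/(1−f) ≈ 0.885 μg/mL.
Difference ≈ 3.142 − 0.885 ≈ 2.257 μg/mL.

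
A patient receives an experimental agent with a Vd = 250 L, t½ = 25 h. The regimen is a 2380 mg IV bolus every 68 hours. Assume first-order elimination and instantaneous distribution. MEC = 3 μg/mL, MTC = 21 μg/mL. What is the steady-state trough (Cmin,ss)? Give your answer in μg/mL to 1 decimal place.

1.7 μg/mL

k = ln2/t½ = ln2/25 ≈ 0.027726 h⁻¹; fraction remaining f = e^(−kτ) = e^(−0.027726×68) ≈ 0.1518.
Accumulation ratio R = 1/(1 − f) ≈ 1/0.8482 ≈ 1.1790.
Single-dose peak C₀ = D/Vd = 2380/250 ≈ 9.520 μg/mL.
Cmax,ss = C₀/(1 − f) ≈ 9.520/0.8482 ≈ 11.224 μg/mL.
One interval later, Cmin,ss = Cmax,ss·e^(−kτ) ≈ 11.224 × 0.1518 ≈ 1.704 μg/mL.
Trough 1.7 μg/mL vs MEC 3 μg/mL: subtherapeutic.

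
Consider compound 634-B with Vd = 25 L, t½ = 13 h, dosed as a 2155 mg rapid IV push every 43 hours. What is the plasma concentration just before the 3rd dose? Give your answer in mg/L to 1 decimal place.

f = (1/2)^(τ/t½) = (1/2)^(43/13) ≈ 0.1010.
C₀ = D/Vd = 2155/25 ≈ 86.200 mg/L.
Before the 3rd dose, 2 doses have been given. Superposition: Cmin = C₀·(f + f²).
≈ 86.200 × (0.1010 + 0.0102) ≈ 86.200 × 0.1112 ≈ 9.585 mg/L.

9.6 mg/L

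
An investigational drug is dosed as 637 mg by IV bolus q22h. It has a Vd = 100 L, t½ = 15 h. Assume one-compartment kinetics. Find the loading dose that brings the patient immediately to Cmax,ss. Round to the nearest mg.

f = (1/2)^(22/15) ≈ 0.361817; accumulation ratio R = 1/(1−f) ≈ 1.56695.
Loading dose to hit Cmax,ss on first dose: D_load = D_maint·R ≈ 637 × 1.56695 ≈ 998.15 mg.

998 mg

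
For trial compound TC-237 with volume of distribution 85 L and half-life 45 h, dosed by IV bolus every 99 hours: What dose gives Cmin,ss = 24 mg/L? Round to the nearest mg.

τ/t½ = 99/45 ≈ 2.2, so f = (1/2)^(99/45) ≈ 0.217638.
Cmin,ss = (D/Vd)·f/(1−f), so D = Cmin,ss·Vd·(1−f)/f.
D = 24 × 85 × (1−f)/f ≈ 24 × 85 × 3.59479 ≈ 7333.37 mg.

7333 mg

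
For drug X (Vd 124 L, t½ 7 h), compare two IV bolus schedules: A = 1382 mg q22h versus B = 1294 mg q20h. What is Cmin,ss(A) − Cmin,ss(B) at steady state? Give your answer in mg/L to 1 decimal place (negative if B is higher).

-0.2 mg/L

Regimen A: f = (1/2)^(22/7) ≈ 0.1132; Cmin,ss = (1382/124)·f/(1−f) ≈ 1.423 mg/L.
Regimen B: f = (1/2)^(20/7) ≈ 0.1380; Cmin,ss = (1294/124)·f/(1−f) ≈ 1.671 mg/L.
Difference ≈ 1.423 − 1.671 ≈ -0.248 mg/L.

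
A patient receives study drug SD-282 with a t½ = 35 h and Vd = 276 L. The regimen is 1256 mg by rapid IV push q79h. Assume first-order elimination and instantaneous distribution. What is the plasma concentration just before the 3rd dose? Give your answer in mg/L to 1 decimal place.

f = (1/2)^(τ/t½) = (1/2)^(79/35) ≈ 0.2092.
C₀ = D/Vd = 1256/276 ≈ 4.551 mg/L.
Before the 3rd dose, 2 doses have been given. Superposition: Cmin = C₀·(f + f²).
≈ 4.551 × (0.2092 + 0.0438) ≈ 4.551 × 0.2530 ≈ 1.151 mg/L.

1.2 mg/L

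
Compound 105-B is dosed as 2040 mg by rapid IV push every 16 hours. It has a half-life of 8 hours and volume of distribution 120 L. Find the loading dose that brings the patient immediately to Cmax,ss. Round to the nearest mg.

f = (1/2)^(16/8) ≈ 0.250000; accumulation ratio R = 1/(1−f) ≈ 1.33333.
Loading dose to hit Cmax,ss on first dose: D_load = D_maint·R ≈ 2040 × 1.33333 ≈ 2719.99 mg.

2720 mg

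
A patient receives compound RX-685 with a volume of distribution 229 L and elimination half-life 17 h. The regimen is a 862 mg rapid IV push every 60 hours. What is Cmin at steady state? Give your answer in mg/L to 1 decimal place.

τ/t½ = 60/17 ≈ 3.5294, so fraction remaining f = (1/2)^(60/17) ≈ 0.0866.
Single-dose peak C₀ = D/Vd = 862/229 ≈ 3.764 mg/L.
Steady-state trough Cmin,ss = C₀·f/(1−f) ≈ 3.764 × 0.0866/0.9134 ≈ 0.357 mg/L.

0.4 mg/L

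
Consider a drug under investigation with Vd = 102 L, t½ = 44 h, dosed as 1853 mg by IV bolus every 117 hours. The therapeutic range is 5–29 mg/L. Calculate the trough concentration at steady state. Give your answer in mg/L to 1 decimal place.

Over one 117-h interval, 117/44 ≈ 2.6591 half-lives elapse, leaving f ≈ 0.1583 of each dose.
At steady state, accumulation factor R = 1/(1 − e^(−kτ)) ≈ 1.1881.
Each bolus raises the concentration by D/Vd = 1853/102 ≈ 18.167 mg/L.
Steady-state peak Cmax,ss = C₀·R ≈ 18.167 × 1.1881 ≈ 21.584 mg/L.
One interval later, Cmin,ss = Cmax,ss·e^(−kτ) ≈ 21.584 × 0.1583 ≈ 3.417 mg/L.
Trough 3.4 mg/L vs MEC 5 mg/L: subtherapeutic.

3.4 mg/L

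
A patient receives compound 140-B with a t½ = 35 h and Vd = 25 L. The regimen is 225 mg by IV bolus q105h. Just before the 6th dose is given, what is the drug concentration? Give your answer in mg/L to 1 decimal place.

f = (1/2)^(τ/t½) = (1/2)^(105/35) ≈ 0.1250.
C₀ = D/Vd = 225/25 ≈ 9.000 mg/L.
Before the 6th dose, 5 doses have been given. Superposition: Cmin = C₀·(f + f² + … + f^5).
≈ 9.000 × (0.1250 + 0.0156 + 0.0020 + 0.0002 + 0.0000) ≈ 9.000 × 0.1428 ≈ 1.285 mg/L.

1.3 mg/L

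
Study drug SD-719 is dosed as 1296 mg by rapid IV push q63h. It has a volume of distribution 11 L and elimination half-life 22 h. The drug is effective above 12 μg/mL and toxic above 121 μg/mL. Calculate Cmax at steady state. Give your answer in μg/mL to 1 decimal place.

136.6 μg/mL

Over one 63-h interval, 63/22 ≈ 2.8636 half-lives elapse, leaving f ≈ 0.1374 of each dose.
Accumulation ratio R = 1/(1 − f) ≈ 1/0.8626 ≈ 1.1593.
Single-dose peak C₀ = D/Vd = 1296/11 ≈ 117.818 μg/mL.
Steady-state peak Cmax,ss = C₀·R ≈ 117.818 × 1.1593 ≈ 136.586 μg/mL.
Peak 136.6 μg/mL vs MTC 121 μg/mL: exceeds toxic threshold.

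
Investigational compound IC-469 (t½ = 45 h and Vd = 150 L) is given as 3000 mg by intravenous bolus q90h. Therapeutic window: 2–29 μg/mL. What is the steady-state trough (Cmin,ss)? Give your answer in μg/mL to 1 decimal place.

6.7 μg/mL

The dosing interval is 2 half-lives, so f = 2^(−2) = 0.25.
At steady state, R = 1/(1 − 0.25) = 4/3.
Single-dose peak C₀ = D/Vd = 3000/150 = 20 μg/mL.
Steady-state peak Cmax,ss = C₀·R = 20 × 4/3 ≈ 26.667 μg/mL.
Steady-state trough Cmin,ss = Cmax,ss·f ≈ 26.667 × 0.25 ≈ 6.667 μg/mL.
Trough 6.7 μg/mL vs MEC 2 μg/mL: adequate.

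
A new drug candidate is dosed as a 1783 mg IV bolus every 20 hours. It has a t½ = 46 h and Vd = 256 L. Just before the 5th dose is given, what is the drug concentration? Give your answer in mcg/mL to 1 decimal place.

13.9 mcg/mL

f = (1/2)^(τ/t½) = (1/2)^(20/46) ≈ 0.7398.
C₀ = D/Vd = 1783/256 ≈ 6.965 mcg/mL.
Before the 5th dose, 4 doses have been given. Superposition: Cmin = C₀·(f + f² + … + f^4).
≈ 6.965 × (0.7398 + 0.5473 + 0.4049 + 0.2995) ≈ 6.965 × 1.9915 ≈ 13.871 mcg/mL.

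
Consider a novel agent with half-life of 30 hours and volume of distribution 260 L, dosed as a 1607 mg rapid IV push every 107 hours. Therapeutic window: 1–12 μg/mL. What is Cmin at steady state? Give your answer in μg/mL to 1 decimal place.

0.6 μg/mL

Over one 107-h interval, 107/30 ≈ 3.5667 half-lives elapse, leaving f ≈ 0.0844 of each dose.
At steady state, accumulation factor R = 1/(1 − e^(−kτ)) ≈ 1.0922.
Single-dose peak C₀ = D/Vd = 1607/260 ≈ 6.181 μg/mL.
Cmax,ss = C₀/(1 − f) ≈ 6.181/0.9156 ≈ 6.751 μg/mL.
Steady-state trough Cmin,ss = Cmax,ss·f ≈ 6.751 × 0.0844 ≈ 0.570 μg/mL.
Trough 0.6 μg/mL vs MEC 1 μg/mL: subtherapeutic.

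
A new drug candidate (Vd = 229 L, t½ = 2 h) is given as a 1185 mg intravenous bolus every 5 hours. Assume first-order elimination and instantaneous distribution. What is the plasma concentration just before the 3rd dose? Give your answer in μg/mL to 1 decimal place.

f = (1/2)^(τ/t½) = (1/2)^(5/2) ≈ 0.1768.
C₀ = D/Vd = 1185/229 ≈ 5.175 μg/mL.
Before the 3rd dose, 2 doses have been given. Superposition: Cmin = C₀·(f + f²).
≈ 5.175 × (0.1768 + 0.0313) ≈ 5.175 × 0.2081 ≈ 1.077 μg/mL.

1.1 μg/mL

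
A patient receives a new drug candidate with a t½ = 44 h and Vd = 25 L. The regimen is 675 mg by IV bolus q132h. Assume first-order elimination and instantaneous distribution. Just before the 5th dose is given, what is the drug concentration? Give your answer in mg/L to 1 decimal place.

3.9 mg/L

f = (1/2)^(τ/t½) = (1/2)^(132/44) ≈ 0.1250.
C₀ = D/Vd = 675/25 ≈ 27.000 mg/L.
Before the 5th dose, 4 doses have been given. Superposition: Cmin = C₀·(f + f² + … + f^4).
≈ 27.000 × (0.1250 + 0.0156 + 0.0020 + 0.0002) ≈ 27.000 × 0.1428 ≈ 3.856 mg/L.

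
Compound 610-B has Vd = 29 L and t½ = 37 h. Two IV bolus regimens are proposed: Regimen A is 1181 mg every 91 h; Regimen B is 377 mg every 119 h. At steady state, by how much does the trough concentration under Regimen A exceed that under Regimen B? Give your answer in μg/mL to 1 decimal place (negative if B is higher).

7.5 μg/mL

Regimen A: f = (1/2)^(91/37) ≈ 0.1818; Cmin,ss = (1181/29)·f/(1−f) ≈ 9.049 μg/mL.
Regimen B: f = (1/2)^(119/37) ≈ 0.1076; Cmin,ss = (377/29)·f/(1−f) ≈ 1.567 μg/mL.
Difference ≈ 9.049 − 1.567 ≈ 7.482 μg/mL.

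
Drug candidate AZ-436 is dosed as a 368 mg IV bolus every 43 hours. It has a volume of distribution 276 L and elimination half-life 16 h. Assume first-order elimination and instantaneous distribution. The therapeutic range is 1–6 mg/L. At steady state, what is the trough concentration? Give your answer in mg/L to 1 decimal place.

Over one 43-h interval, 43/16 ≈ 2.6875 half-lives elapse, leaving f ≈ 0.1552 of each dose.
At steady state, accumulation factor R = 1/(1 − e^(−kτ)) ≈ 1.1837.
Single-dose peak C₀ = D/Vd = 368/276 ≈ 1.333 mg/L.
Cmax,ss = C₀/(1 − f) ≈ 1.333/0.8448 ≈ 1.578 mg/L.
One interval later, Cmin,ss = Cmax,ss·e^(−kτ) ≈ 1.578 × 0.1552 ≈ 0.245 mg/L.
Trough 0.2 mg/L vs MEC 1 mg/L: subtherapeutic.

0.2 mg/L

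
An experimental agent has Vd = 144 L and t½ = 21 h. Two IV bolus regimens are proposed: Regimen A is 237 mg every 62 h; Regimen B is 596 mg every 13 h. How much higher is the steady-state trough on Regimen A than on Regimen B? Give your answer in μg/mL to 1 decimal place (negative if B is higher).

-7.5 μg/mL

Regimen A: f = (1/2)^(62/21) ≈ 0.1292; Cmin,ss = (237/144)·f/(1−f) ≈ 0.244 μg/mL.
Regimen B: f = (1/2)^(13/21) ≈ 0.6511; Cmin,ss = (596/144)·f/(1−f) ≈ 7.724 μg/mL.
Difference ≈ 0.244 − 7.724 ≈ -7.480 μg/mL.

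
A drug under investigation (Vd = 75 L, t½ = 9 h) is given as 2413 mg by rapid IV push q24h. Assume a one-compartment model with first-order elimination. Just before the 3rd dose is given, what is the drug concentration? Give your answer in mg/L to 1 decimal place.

5.9 mg/L

f = (1/2)^(τ/t½) = (1/2)^(24/9) ≈ 0.1575.
C₀ = D/Vd = 2413/75 ≈ 32.173 mg/L.
Before the 3rd dose, 2 doses have been given. Superposition: Cmin = C₀·(f + f²).
≈ 32.173 × (0.1575 + 0.0248) ≈ 32.173 × 0.1823 ≈ 5.865 mg/L.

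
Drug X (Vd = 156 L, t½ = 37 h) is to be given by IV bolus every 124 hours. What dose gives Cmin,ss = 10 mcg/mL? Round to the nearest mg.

14361 mg

τ/t½ = 124/37 ≈ 3.3514, so f = (1/2)^(124/37) ≈ 0.097981.
Cmin,ss = (D/Vd)·f/(1−f), so D = Cmin,ss·Vd·(1−f)/f.
D = 10 × 156 × (1−f)/f ≈ 10 × 156 × 9.20606 ≈ 14361.45 mg.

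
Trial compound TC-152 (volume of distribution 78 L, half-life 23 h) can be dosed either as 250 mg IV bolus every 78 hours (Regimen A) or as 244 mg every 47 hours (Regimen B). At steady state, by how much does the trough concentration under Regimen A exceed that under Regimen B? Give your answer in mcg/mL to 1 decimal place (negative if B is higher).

-0.7 mcg/mL

Regimen A: f = (1/2)^(78/23) ≈ 0.0953; Cmin,ss = (250/78)·f/(1−f) ≈ 0.338 mcg/mL.
Regimen B: f = (1/2)^(47/23) ≈ 0.2426; Cmin,ss = (244/78)·f/(1−f) ≈ 1.002 mcg/mL.
Difference ≈ 0.338 − 1.002 ≈ -0.664 mcg/mL.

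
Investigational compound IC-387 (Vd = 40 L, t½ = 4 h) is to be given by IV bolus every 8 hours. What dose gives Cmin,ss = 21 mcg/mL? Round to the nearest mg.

τ/t½ = 8/4 ≈ 2, so f = (1/2)^(8/4) ≈ 0.250000.
Cmin,ss = (D/Vd)·f/(1−f), so D = Cmin,ss·Vd·(1−f)/f.
D = 21 × 40 × (1−f)/f ≈ 21 × 40 × 3.00000 ≈ 2520.00 mg.

2520 mg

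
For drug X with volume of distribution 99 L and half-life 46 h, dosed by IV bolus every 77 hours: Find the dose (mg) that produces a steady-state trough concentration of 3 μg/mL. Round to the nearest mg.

651 mg

τ/t½ = 77/46 ≈ 1.6739, so f = (1/2)^(77/46) ≈ 0.313402.
Cmin,ss = (D/Vd)·f/(1−f), so D = Cmin,ss·Vd·(1−f)/f.
D = 3 × 99 × (1−f)/f ≈ 3 × 99 × 2.19079 ≈ 650.66 mg.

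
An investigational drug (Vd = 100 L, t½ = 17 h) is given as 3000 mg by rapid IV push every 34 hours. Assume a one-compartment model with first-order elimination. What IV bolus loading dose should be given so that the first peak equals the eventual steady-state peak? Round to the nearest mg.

4000 mg

f = (1/2)^(34/17) ≈ 0.250000; accumulation ratio R = 1/(1−f) ≈ 1.33333.
Loading dose to hit Cmax,ss on first dose: D_load = D_maint·R ≈ 3000 × 1.33333 ≈ 3999.99 mg.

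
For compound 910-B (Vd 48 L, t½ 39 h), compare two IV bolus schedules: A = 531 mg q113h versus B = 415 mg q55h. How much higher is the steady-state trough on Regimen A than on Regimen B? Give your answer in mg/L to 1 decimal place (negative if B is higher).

Regimen A: f = (1/2)^(113/39) ≈ 0.1342; Cmin,ss = (531/48)·f/(1−f) ≈ 1.715 mg/L.
Regimen B: f = (1/2)^(55/39) ≈ 0.3762; Cmin,ss = (415/48)·f/(1−f) ≈ 5.214 mg/L.
Difference ≈ 1.715 − 5.214 ≈ -3.499 mg/L.

-3.5 mg/L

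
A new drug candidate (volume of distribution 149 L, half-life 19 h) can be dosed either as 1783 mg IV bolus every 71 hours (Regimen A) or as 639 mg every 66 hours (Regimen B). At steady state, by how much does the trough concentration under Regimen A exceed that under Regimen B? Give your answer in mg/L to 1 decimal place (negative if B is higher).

0.5 mg/L

Regimen A: f = (1/2)^(71/19) ≈ 0.0750; Cmin,ss = (1783/149)·f/(1−f) ≈ 0.970 mg/L.
Regimen B: f = (1/2)^(66/19) ≈ 0.0900; Cmin,ss = (639/149)·f/(1−f) ≈ 0.424 mg/L.
Difference ≈ 0.970 − 0.424 ≈ 0.546 mg/L.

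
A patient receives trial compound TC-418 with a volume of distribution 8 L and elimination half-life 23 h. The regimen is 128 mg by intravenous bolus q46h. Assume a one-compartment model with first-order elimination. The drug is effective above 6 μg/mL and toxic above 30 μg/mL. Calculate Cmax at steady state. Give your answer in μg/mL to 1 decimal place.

21.3 μg/mL

The dosing interval is 2 half-lives, so f = 2^(−2) = 0.25.
Accumulation ratio R = 1/(1 − f) = 1/0.75 = 4/3.
Single-dose peak C₀ = D/Vd = 128/8 = 16 μg/mL.
Steady-state peak Cmax,ss = C₀·R = 16 × 4/3 ≈ 21.333 μg/mL.
Peak 21.3 μg/mL vs MTC 30 μg/mL: below toxic threshold.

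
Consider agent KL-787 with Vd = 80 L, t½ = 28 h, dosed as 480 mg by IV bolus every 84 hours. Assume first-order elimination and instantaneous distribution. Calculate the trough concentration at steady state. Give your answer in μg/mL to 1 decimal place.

The dosing interval is 3 half-lives, so f = 2^(−3) = 0.125.
At steady state, R = 1/(1 − 0.125) = 8/7.
Single-dose peak C₀ = D/Vd = 480/80 = 6 μg/mL.
Steady-state peak Cmax,ss = C₀·R = 6 × 8/7 ≈ 6.857 μg/mL.
Steady-state trough Cmin,ss = Cmax,ss·f ≈ 6.857 × 0.125 ≈ 0.857 μg/mL.

0.9 μg/mL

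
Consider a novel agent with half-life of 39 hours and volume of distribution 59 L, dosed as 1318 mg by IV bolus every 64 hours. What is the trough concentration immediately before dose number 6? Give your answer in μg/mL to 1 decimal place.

f = (1/2)^(τ/t½) = (1/2)^(64/39) ≈ 0.3206.
C₀ = D/Vd = 1318/59 ≈ 22.339 μg/mL.
Before the 6th dose, 5 doses have been given. Superposition: Cmin = C₀·(f + f² + … + f^5).
≈ 22.339 × (0.3206 + 0.1028 + 0.0330 + 0.0106 + 0.0034) ≈ 22.339 × 0.4704 ≈ 10.508 μg/mL.

10.5 μg/mL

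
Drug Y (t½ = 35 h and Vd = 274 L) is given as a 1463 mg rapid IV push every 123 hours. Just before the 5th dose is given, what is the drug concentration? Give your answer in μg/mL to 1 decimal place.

0.5 μg/mL

f = (1/2)^(τ/t½) = (1/2)^(123/35) ≈ 0.0875.
C₀ = D/Vd = 1463/274 ≈ 5.339 μg/mL.
Before the 5th dose, 4 doses have been given. Superposition: Cmin = C₀·(f + f² + … + f^4).
≈ 5.339 × (0.0875 + 0.0077 + 0.0007 + 0.0001) ≈ 5.339 × 0.0960 ≈ 0.513 μg/mL.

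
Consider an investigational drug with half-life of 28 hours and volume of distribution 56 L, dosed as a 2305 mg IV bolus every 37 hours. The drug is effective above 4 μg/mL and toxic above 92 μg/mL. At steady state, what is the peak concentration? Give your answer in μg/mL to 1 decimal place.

68.6 μg/mL

Over one 37-h interval, 37/28 ≈ 1.3214 half-lives elapse, leaving f ≈ 0.4001 of each dose.
At steady state, accumulation factor R = 1/(1 − e^(−kτ)) ≈ 1.6669.
Single-dose peak C₀ = D/Vd = 2305/56 ≈ 41.161 μg/mL.
Steady-state peak Cmax,ss = C₀·R ≈ 41.161 × 1.6669 ≈ 68.611 μg/mL.
Peak 68.6 μg/mL vs MTC 92 μg/mL: below toxic threshold.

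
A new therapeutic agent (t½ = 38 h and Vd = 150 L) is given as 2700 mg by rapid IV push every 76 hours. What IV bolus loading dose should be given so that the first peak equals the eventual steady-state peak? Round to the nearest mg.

3600 mg

f = (1/2)^(76/38) ≈ 0.250000; accumulation ratio R = 1/(1−f) ≈ 1.33333.
Loading dose to hit Cmax,ss on first dose: D_load = D_maint·R ≈ 2700 × 1.33333 ≈ 3599.99 mg.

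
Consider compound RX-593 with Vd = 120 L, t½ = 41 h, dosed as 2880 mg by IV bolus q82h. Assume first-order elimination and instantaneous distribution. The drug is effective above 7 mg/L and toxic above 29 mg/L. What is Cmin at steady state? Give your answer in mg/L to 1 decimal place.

8.0 mg/L

The dosing interval is 2 half-lives, so f = 2^(−2) = 0.25.
Accumulation ratio R = 1/(1 − f) = 1/0.75 = 4/3.
Single-dose peak C₀ = D/Vd = 2880/120 = 24 mg/L.
Steady-state peak Cmax,ss = C₀·R = 24 × 4/3 ≈ 32.000 mg/L.
Steady-state trough Cmin,ss = Cmax,ss·f ≈ 32.000 × 0.25 ≈ 8.000 mg/L.
Trough 8.0 mg/L vs MEC 7 mg/L: adequate.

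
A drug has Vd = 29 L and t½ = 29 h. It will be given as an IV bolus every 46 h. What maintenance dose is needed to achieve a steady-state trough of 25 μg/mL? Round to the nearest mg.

1452 mg

τ/t½ = 46/29 ≈ 1.5862, so f = (1/2)^(46/29) ≈ 0.333046.
Cmin,ss = (D/Vd)·f/(1−f), so D = Cmin,ss·Vd·(1−f)/f.
D = 25 × 29 × (1−f)/f ≈ 25 × 29 × 2.00259 ≈ 1451.88 mg.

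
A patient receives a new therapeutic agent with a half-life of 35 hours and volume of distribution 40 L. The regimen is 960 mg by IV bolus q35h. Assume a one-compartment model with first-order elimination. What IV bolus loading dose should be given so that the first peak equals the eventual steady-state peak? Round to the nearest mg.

f = (1/2)^(35/35) ≈ 0.500000; accumulation ratio R = 1/(1−f) ≈ 2.00000.
Loading dose to hit Cmax,ss on first dose: D_load = D_maint·R ≈ 960 × 2.00000 ≈ 1920.00 mg.

1920 mg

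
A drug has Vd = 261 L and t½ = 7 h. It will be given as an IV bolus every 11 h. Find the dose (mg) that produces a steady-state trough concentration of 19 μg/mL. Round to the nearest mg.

9779 mg

τ/t½ = 11/7 ≈ 1.5714, so f = (1/2)^(11/7) ≈ 0.336475.
Cmin,ss = (D/Vd)·f/(1−f), so D = Cmin,ss·Vd·(1−f)/f.
D = 19 × 261 × (1−f)/f ≈ 19 × 261 × 1.97199 ≈ 9779.10 mg.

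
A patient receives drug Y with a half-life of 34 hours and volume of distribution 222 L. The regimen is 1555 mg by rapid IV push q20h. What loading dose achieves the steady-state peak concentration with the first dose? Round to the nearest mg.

4644 mg

f = (1/2)^(20/34) ≈ 0.665156; accumulation ratio R = 1/(1−f) ≈ 2.98647.
Loading dose to hit Cmax,ss on first dose: D_load = D_maint·R ≈ 1555 × 2.98647 ≈ 4643.96 mg.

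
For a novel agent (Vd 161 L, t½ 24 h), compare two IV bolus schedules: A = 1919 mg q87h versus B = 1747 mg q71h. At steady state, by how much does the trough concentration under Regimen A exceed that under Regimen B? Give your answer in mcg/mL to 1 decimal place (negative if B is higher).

-0.6 mcg/mL

Regimen A: f = (1/2)^(87/24) ≈ 0.0811; Cmin,ss = (1919/161)·f/(1−f) ≈ 1.052 mcg/mL.
Regimen B: f = (1/2)^(71/24) ≈ 0.1287; Cmin,ss = (1747/161)·f/(1−f) ≈ 1.603 mcg/mL.
Difference ≈ 1.052 − 1.603 ≈ -0.551 mcg/mL.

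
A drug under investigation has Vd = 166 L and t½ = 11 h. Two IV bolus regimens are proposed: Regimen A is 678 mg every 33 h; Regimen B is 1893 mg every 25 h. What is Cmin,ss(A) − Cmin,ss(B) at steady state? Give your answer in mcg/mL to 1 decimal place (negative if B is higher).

-2.4 mcg/mL

Regimen A: f = (1/2)^(33/11) ≈ 0.1250; Cmin,ss = (678/166)·f/(1−f) ≈ 0.583 mcg/mL.
Regimen B: f = (1/2)^(25/11) ≈ 0.2069; Cmin,ss = (1893/166)·f/(1−f) ≈ 2.975 mcg/mL.
Difference ≈ 0.583 − 2.975 ≈ -2.392 mcg/mL.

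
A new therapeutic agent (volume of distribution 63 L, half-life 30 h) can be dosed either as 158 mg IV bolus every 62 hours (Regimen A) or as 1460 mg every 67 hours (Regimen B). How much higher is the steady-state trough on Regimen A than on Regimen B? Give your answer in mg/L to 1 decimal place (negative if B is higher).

-5.5 mg/L

Regimen A: f = (1/2)^(62/30) ≈ 0.2387; Cmin,ss = (158/63)·f/(1−f) ≈ 0.786 mg/L.
Regimen B: f = (1/2)^(67/30) ≈ 0.2127; Cmin,ss = (1460/63)·f/(1−f) ≈ 6.261 mg/L.
Difference ≈ 0.786 − 6.261 ≈ -5.475 mg/L.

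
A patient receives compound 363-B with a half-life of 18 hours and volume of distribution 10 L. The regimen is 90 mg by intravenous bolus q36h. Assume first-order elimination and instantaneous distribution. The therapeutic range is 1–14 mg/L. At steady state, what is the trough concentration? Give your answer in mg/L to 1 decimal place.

3.0 mg/L

The dosing interval is 2 half-lives, so f = 2^(−2) = 0.25.
Accumulation ratio R = 1/(1 − f) = 1/0.75 = 4/3.
Single-dose peak C₀ = D/Vd = 90/10 = 9 mg/L.
Steady-state peak Cmax,ss = C₀·R = 9 × 4/3 ≈ 12.000 mg/L.
Steady-state trough Cmin,ss = Cmax,ss·f ≈ 12.000 × 0.25 ≈ 3.000 mg/L.
Trough 3.0 mg/L vs MEC 1 mg/L: adequate.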